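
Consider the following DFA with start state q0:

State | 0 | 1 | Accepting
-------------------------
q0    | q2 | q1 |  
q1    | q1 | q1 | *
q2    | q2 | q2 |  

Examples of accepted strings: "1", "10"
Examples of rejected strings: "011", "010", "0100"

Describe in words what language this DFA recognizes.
non-empty binary strings starting with 1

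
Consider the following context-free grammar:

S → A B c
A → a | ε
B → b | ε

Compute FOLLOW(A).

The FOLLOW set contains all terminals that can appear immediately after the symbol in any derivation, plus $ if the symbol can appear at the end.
A occurs in S → A B c followed by B c. Add FIRST(B) minus ε = {b}; B is nullable (B → ε), so what follows B can also follow A: the terminal c. FOLLOW(A) = {b, c}.

Final answer: {b, c}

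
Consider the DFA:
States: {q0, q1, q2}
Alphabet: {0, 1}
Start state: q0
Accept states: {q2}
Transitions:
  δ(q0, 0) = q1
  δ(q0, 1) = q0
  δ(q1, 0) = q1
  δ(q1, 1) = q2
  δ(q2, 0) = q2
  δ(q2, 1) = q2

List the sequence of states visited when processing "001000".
Starting at q0
Read '0': q0 -> q1
Read '0': q1 -> q1
Read '1': q1 -> q2
Read '0': q2 -> q2
Read '0': q2 -> q2
Read '0': q2 -> q2

Final answer: q0 -> q1 -> q1 -> q2 -> q2 -> q2 -> q2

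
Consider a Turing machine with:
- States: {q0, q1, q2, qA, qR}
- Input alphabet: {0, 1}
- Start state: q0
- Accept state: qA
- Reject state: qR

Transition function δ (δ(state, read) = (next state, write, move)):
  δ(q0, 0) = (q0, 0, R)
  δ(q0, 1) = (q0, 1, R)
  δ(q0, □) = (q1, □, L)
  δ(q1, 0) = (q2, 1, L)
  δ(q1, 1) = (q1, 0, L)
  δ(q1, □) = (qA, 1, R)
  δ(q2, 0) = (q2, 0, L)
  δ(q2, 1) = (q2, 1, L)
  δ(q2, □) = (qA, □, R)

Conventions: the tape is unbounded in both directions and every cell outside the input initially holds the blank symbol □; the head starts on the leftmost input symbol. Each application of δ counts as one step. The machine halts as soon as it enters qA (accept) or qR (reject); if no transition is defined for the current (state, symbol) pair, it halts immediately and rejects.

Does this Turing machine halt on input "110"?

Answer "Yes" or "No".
Step 0: [q0]110 (head at position 0)
Step 1: δ(q0, 1) = (q0, 1, R)  ⊢  1[q0]10 (head at position 1)
Step 2: δ(q0, 1) = (q0, 1, R)  ⊢  11[q0]0 (head at position 2)
Step 3: δ(q0, 0) = (q0, 0, R)  ⊢  110[q0]□ (head at position 3)
Step 4: δ(q0, □) = (q1, □, L)  ⊢  11[q1]0□ (head at position 2)
Step 5: δ(q1, 0) = (q2, 1, L)  ⊢  1[q2]11□ (head at position 1)
Step 6: δ(q2, 1) = (q2, 1, L)  ⊢  [q2]111□ (head at position 0)
Step 7: δ(q2, 1) = (q2, 1, L)  ⊢  [q2]□111□ (head at position -1)
Step 8: δ(q2, □) = (qA, □, R)  ⊢  □[qA]111□ (head at position 0)
The machine is in qA, so it halts and accepts.
It halts after 8 steps.

Final answer: Yes - halts after 8 steps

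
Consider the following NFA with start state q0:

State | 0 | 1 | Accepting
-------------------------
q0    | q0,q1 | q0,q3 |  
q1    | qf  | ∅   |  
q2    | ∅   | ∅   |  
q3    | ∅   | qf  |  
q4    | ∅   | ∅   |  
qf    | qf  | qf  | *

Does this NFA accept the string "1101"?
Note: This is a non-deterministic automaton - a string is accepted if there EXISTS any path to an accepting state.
Track the set of states the NFA could be in: start {q0}
Read '1': {q0} → {q0, q3}
Read '1': {q0, q3} → {q0, q3, qf}
Read '0': {q0, q3, qf} → {q0, q1, qf}
Read '1': {q0, q1, qf} → {q0, q3, qf}
Final set {q0, q3, qf} contains accepting state(s) {qf} → accepted.

Final answer: Yes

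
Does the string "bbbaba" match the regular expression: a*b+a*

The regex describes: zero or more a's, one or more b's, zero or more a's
No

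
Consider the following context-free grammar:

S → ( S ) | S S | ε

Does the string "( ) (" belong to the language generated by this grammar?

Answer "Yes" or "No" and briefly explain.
Each production adds parentheses only in matched pairs (S → ( S )) or none at all, so every derived string has equally many '(' and ')'. The string ( ) ( has two '(' and one ')', so it cannot be derived.

Final answer: No - no valid derivation exists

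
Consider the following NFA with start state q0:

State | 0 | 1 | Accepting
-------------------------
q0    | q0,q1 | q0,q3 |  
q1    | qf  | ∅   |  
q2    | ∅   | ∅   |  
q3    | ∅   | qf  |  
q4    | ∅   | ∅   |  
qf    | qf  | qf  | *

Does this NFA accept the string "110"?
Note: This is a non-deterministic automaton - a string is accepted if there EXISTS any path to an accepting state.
Track the set of states the NFA could be in: start {q0}
Read '1': {q0} → {q0, q3}
Read '1': {q0, q3} → {q0, q3, qf}
Read '0': {q0, q3, qf} → {q0, q1, qf}
Final set {q0, q1, qf} contains accepting state(s) {qf} → accepted.

Final answer: Yes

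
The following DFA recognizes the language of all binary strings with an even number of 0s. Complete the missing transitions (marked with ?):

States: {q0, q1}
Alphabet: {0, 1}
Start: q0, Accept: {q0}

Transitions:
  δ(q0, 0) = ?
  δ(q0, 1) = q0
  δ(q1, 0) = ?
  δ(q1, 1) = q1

What each state remembers (consistent with the given transitions and accept states):
  q0: an even number of 0s has been read so far
  q1: an odd number of 0s has been read so far
Filling in the missing entries:
  δ(q0, 0): in q0 (an even number of 0s has been read so far), after reading 0 we have: an odd number of 0s has been read so far → q1
  δ(q1, 0): in q1 (an odd number of 0s has been read so far), after reading 0 we have: an even number of 0s has been read so far → q0

Final answer: δ(q0, 0) = q1; δ(q1, 0) = q0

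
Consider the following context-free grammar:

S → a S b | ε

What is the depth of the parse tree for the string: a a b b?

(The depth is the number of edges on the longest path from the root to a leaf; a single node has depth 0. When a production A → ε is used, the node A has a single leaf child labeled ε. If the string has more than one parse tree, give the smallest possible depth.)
The only parse tree applies S → a S b 2 times (once per matching a…b pair) and then S → ε.
The S nodes sit at depths 0, 1, …, 2; the innermost S (depth 2) has the single child ε at depth 3.
The terminal leaves a, b are at depths 1..2, so the longest root-to-leaf path is S → S → … → S → ε with 3 edges.
Depth = 3.

Final answer: 3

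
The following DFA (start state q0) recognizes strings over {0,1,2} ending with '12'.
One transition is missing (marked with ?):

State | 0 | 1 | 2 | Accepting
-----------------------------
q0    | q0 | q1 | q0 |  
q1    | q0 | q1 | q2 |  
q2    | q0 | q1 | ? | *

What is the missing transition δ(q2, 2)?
q0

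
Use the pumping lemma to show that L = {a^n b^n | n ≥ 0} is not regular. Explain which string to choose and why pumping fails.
Language: L = {a^n b^n | n ≥ 0} (equal numbers of a's followed by b's)
Step 1: Assume for contradiction that L is regular, with pumping length p.
Step 2: Choose s = a^p b^p. Then s ∈ L (it has p a's followed by p b's) and |s| ≥ p.
Step 3: Consider any decomposition s = xyz with |xy| ≤ p and |y| > 0. Since |xy| ≤ p and the first p symbols of s are all a's, y = a^k for some k with 1 ≤ k ≤ p.
Step 4: Pumping up (i = 2): xy²z = a^(p+k) b^p, which has more a's than b's, so xy²z ∉ L.
This contradicts the pumping lemma, so L is not regular.

Final answer: Choose s = a^p b^p. Since |xy| ≤ p, y = a^k with k ≥ 1. Then xy²z = a^(p+k) b^p ∉ L.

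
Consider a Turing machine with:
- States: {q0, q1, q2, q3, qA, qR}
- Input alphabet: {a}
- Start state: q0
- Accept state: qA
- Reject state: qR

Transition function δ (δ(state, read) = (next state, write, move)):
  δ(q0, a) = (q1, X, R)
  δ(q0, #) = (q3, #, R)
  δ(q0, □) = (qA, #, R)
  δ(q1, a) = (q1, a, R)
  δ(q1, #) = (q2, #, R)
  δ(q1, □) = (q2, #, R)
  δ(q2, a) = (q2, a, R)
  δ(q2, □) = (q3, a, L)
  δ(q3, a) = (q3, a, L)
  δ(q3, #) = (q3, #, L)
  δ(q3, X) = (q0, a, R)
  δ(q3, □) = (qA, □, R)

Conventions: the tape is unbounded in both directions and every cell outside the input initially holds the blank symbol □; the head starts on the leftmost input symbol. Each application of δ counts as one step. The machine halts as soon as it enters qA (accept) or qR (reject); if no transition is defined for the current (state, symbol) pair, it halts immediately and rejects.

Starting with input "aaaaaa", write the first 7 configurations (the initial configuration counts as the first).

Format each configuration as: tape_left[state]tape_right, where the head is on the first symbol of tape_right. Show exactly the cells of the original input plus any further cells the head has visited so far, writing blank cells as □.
Step 0: [q0]aaaaaa (head at position 0)
Step 1: δ(q0, a) = (q1, X, R)  ⊢  X[q1]aaaaa (head at position 1)
Step 2: δ(q1, a) = (q1, a, R)  ⊢  Xa[q1]aaaa (head at position 2)
Step 3: δ(q1, a) = (q1, a, R)  ⊢  Xaa[q1]aaa (head at position 3)
Step 4: δ(q1, a) = (q1, a, R)  ⊢  Xaaa[q1]aa (head at position 4)
Step 5: δ(q1, a) = (q1, a, R)  ⊢  Xaaaa[q1]a (head at position 5)
Step 6: δ(q1, a) = (q1, a, R)  ⊢  Xaaaaa[q1]□ (head at position 6)

Final answer: [q0]aaaaaa ⊢ X[q1]aaaaa ⊢ Xa[q1]aaaa ⊢ Xaa[q1]aaa ⊢ Xaaa[q1]aa ⊢ Xaaaa[q1]a ⊢ Xaaaaa[q1]□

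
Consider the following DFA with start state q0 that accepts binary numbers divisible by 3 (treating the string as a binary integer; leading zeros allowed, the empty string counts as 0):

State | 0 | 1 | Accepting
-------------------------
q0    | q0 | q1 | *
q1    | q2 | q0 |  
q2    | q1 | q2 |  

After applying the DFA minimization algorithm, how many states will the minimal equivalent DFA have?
All 3 states are reachable from q0, so none can be removed as unreachable.
Table-filling: first mark every (accepting, non-accepting) pair as distinguishable (accepting: {q0}; non-accepting: {q1, q2}).
Round 1: (q1, q2) on '1' go to q0 and q2, already distinguishable → mark.
Every pair of states is distinguishable, so the DFA is already minimal.
Equivalence classes: {q0}, {q1}, {q2} → 3 states.

Final answer: 3 states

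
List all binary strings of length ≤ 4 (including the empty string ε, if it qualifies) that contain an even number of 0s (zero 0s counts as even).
Checking every binary string of length 0 to 4:
  Length 0: accepted: ε | rejected: (none)
  Length 1: accepted: 1 | rejected: 0
  Length 2: accepted: 00, 11 | rejected: 01, 10
  Length 3: accepted: 001, 010, 100, 111 | rejected: 000, 011, 101, 110
  Length 4: accepted: 0000, 0011, 0101, 0110, 1001, 1010, 1100, 1111 | rejected: 0001, 0010, 0100, 0111, 1000, 1011, 1101, 1110
Total: 16 string(s).

Final answer: ε, 1, 00, 11, 001, 010, 100, 111, 0000, 0011, 0101, 0110, 1001, 1010, 1100, 1111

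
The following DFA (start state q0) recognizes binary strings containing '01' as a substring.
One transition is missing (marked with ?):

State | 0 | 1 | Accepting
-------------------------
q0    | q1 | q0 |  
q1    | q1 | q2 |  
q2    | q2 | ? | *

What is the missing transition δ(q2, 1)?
q2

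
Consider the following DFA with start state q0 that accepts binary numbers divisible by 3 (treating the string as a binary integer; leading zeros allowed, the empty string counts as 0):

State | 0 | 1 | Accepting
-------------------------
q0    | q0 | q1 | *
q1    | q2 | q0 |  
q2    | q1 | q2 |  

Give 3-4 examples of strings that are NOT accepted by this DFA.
Any strings that end in a non-accepting state work; for example:
"001": q0 → q0 → q0 → q1; q1 is not accepting → rejected
"100": q0 → q1 → q2 → q1; q1 is not accepting → rejected
"111": q0 → q1 → q0 → q1; q1 is not accepting → rejected
"0001": q0 → q0 → q0 → q0 → q1; q1 is not accepting → rejected

Final answer: "001", "100", "111", "0001"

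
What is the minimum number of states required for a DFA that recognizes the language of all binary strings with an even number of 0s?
Language: binary strings with an even number of 0s
Lower bound (Myhill–Nerode): the prefixes ε, 0 are pairwise distinguishable:
  ε vs 0: suffix ε distinguishes them (ε has zero 0s (accepted), 0 has one 0 (rejected))
So any DFA needs at least 2 states.
Upper bound: a DFA with 2 states exists (one state per class above).
Minimum states: 2

Final answer: 2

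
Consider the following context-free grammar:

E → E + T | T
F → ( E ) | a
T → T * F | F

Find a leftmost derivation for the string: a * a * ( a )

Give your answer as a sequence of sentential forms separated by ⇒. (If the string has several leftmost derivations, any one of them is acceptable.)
Start with E.
Step 1: the leftmost non-terminal is E; apply E → T:  T
Step 2: the leftmost non-terminal is T; apply T → T * F:  T * F
Step 3: the leftmost non-terminal is T; apply T → T * F:  T * F * F
Step 4: the leftmost non-terminal is T; apply T → F:  F * F * F
Step 5: the leftmost non-terminal is F; apply F → a:  a * F * F
Step 6: the leftmost non-terminal is F; apply F → a:  a * a * F
Step 7: the leftmost non-terminal is F; apply F → ( E ):  a * a * ( E )
Step 8: the leftmost non-terminal is E; apply E → T:  a * a * ( T )
Step 9: the leftmost non-terminal is T; apply T → F:  a * a * ( F )
Step 10: the leftmost non-terminal is F; apply F → a:  a * a * ( a )

Final answer: E ⇒ T ⇒ T * F ⇒ T * F * F ⇒ F * F * F ⇒ a * F * F ⇒ a * a * F ⇒ a * a * ( E ) ⇒ a * a * ( T ) ⇒ a * a * ( F ) ⇒ a * a * ( a )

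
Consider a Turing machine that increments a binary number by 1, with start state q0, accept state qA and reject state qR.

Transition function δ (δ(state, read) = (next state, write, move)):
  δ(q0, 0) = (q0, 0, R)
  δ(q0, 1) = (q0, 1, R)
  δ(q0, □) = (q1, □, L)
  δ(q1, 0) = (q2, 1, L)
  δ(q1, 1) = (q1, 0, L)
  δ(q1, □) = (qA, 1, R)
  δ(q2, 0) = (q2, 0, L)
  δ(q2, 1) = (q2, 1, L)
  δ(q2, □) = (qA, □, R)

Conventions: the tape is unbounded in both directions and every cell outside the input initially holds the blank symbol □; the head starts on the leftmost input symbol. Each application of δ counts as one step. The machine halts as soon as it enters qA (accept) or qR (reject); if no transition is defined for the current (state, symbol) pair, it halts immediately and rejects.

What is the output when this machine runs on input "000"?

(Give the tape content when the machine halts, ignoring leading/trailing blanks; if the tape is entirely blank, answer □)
Step 0: [q0]000 (head at position 0)
Step 1: δ(q0, 0) = (q0, 0, R)  ⊢  0[q0]00 (head at position 1)
Step 2: δ(q0, 0) = (q0, 0, R)  ⊢  00[q0]0 (head at position 2)
Step 3: δ(q0, 0) = (q0, 0, R)  ⊢  000[q0]□ (head at position 3)
Step 4: δ(q0, □) = (q1, □, L)  ⊢  00[q1]0□ (head at position 2)
Step 5: δ(q1, 0) = (q2, 1, L)  ⊢  0[q2]01□ (head at position 1)
Step 6: δ(q2, 0) = (q2, 0, L)  ⊢  [q2]001□ (head at position 0)
Step 7: δ(q2, 0) = (q2, 0, L)  ⊢  [q2]□001□ (head at position -1)
Step 8: δ(q2, □) = (qA, □, R)  ⊢  □[qA]001□ (head at position 0)
The machine is in qA, so it halts and accepts.
Tape content when halted (ignoring surrounding blanks): 001

Final answer: Output: 001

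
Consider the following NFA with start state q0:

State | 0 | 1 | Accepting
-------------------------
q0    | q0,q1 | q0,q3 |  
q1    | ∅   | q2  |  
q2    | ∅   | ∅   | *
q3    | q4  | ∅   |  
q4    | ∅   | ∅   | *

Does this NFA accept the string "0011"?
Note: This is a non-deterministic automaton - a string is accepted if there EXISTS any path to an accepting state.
Track the set of states the NFA could be in: start {q0}
Read '0': {q0} → {q0, q1}
Read '0': {q0, q1} → {q0, q1}
Read '1': {q0, q1} → {q0, q2, q3}
Read '1': {q0, q2, q3} → {q0, q3}
Final set {q0, q3} contains no accepting state → rejected.

Final answer: No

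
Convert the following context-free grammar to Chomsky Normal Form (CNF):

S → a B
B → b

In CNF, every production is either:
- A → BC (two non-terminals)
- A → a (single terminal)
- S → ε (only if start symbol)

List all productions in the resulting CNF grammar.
The grammar has no ε-productions or unit productions to eliminate.
S → a B has terminal a in a right-hand side of length ≥ 2: introduce T_a → a and use T_a in place of a.
B → b is already in CNF (single terminal) – keep it.
S → a B becomes S → T_a B.
Resulting CNF grammar (3 productions): T_a → a; B → b; S → T_a B

Final answer: T_a → a; B → b; S → T_a B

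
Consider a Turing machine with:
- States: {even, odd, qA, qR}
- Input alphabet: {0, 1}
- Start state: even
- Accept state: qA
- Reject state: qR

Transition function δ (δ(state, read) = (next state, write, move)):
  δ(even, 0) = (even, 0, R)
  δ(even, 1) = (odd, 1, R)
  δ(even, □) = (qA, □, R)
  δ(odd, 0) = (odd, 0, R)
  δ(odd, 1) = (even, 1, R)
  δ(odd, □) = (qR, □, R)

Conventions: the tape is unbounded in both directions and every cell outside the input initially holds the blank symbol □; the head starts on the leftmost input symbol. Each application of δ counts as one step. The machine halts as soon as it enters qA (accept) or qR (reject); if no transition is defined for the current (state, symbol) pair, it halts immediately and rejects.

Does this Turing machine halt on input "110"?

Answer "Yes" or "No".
Step 0: [even]110 (head at position 0)
Step 1: δ(even, 1) = (odd, 1, R)  ⊢  1[odd]10 (head at position 1)
Step 2: δ(odd, 1) = (even, 1, R)  ⊢  11[even]0 (head at position 2)
Step 3: δ(even, 0) = (even, 0, R)  ⊢  110[even]□ (head at position 3)
Step 4: δ(even, □) = (qA, □, R)  ⊢  110□[qA]□ (head at position 4)
The machine is in qA, so it halts and accepts.
It halts after 4 steps.

Final answer: Yes - halts after 4 steps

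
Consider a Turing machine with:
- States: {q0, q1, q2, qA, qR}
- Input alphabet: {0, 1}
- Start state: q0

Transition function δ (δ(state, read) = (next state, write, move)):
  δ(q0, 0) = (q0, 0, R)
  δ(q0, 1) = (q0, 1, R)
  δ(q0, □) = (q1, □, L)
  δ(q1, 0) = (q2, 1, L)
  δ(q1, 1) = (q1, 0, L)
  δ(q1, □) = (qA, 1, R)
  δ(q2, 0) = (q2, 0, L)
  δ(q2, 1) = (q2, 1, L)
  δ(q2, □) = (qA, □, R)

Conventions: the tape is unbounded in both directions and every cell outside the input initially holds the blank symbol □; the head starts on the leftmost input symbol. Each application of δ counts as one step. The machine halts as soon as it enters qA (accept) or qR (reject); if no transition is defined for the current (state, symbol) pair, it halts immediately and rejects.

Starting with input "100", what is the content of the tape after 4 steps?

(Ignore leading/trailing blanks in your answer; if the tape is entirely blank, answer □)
Step 0: [q0]100 (head at position 0)
Step 1: δ(q0, 1) = (q0, 1, R)  ⊢  1[q0]00 (head at position 1)
Step 2: δ(q0, 0) = (q0, 0, R)  ⊢  10[q0]0 (head at position 2)
Step 3: δ(q0, 0) = (q0, 0, R)  ⊢  100[q0]□ (head at position 3)
Step 4: δ(q0, □) = (q1, □, L)  ⊢  10[q1]0□ (head at position 2)
Tape after 4 steps (ignoring surrounding blanks): 100

Final answer: Tape: 100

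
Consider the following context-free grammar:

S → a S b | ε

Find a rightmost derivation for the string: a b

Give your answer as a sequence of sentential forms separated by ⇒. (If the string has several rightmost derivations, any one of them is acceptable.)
Start with S.
Step 1: the rightmost non-terminal is S; apply S → a S b:  a S b
Step 2: the rightmost non-terminal is S; apply S → ε:  a b

Final answer: S ⇒ a S b ⇒ a b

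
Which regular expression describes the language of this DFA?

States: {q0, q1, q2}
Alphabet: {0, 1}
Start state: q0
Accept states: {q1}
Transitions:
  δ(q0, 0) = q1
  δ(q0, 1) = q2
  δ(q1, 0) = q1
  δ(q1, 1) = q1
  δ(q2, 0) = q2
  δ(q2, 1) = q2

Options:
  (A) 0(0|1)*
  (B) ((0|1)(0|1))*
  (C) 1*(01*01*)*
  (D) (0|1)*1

Testing sample strings against the DFA:
  '000' -> accepted
  '0101' -> accepted
  '11' -> rejected
  '10101' -> rejected
Checking each option for a counterexample:
  (A) 0(0|1)*: agrees with the DFA on all strings of length ≤ 4
  (B) ((0|1)(0|1))*: ε is rejected by the DFA but matches the regex → eliminated
  (C) 1*(01*01*)*: ε is rejected by the DFA but matches the regex → eliminated
  (D) (0|1)*1: '0' is accepted by the DFA but does not match the regex → eliminated
Only (A) 0(0|1)* is consistent with the DFA.

Final answer: (A) 0(0|1)*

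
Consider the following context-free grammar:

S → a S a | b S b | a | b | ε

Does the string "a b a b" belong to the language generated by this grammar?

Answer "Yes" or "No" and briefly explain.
Every production places the same symbol at both ends (or yields a single symbol / ε), so every derived string is a palindrome. a b a b reversed is b a b a ≠ a b a b, so it is not a palindrome and cannot be derived (already the first step fails: the string starts with a but ends with b, so neither S → a S a nor S → b S b fits).

Final answer: No - no valid derivation exists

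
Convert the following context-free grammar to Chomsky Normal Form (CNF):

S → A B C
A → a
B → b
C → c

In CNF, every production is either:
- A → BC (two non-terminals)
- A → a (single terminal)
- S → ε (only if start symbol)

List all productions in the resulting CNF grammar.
The grammar has no ε-productions or unit productions to eliminate.
A → a is already in CNF (single terminal) – keep it.
B → b is already in CNF (single terminal) – keep it.
C → c is already in CNF (single terminal) – keep it.
S → A B C has 3 symbols on the right: break it into binary productions S → A X0, X0 → B C.
Resulting CNF grammar (5 productions): A → a; B → b; C → c; S → A X0; X0 → B C

Final answer: A → a; B → b; C → c; S → A X0; X0 → B C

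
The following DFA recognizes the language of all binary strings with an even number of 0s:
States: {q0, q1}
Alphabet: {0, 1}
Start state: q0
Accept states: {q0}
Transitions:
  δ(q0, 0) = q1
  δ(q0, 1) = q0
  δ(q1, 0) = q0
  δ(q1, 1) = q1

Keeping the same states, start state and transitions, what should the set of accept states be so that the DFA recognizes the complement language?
The DFA is complete (every state has a transition on every symbol), so the complement
is recognized by the same DFA with accepting and non-accepting states swapped.
Original accept states: {q0}
Complement accept states = All states - Original accept states
= {q0, q1} - {q0}
= {q1}
Complement language: strings with an ODD number of 0s

Final answer: {q1}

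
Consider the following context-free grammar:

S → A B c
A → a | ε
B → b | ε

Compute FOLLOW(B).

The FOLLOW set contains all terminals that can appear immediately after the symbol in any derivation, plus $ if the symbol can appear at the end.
B occurs in S → A B c, immediately followed by the terminal c. So FOLLOW(B) = {c}.

Final answer: {c}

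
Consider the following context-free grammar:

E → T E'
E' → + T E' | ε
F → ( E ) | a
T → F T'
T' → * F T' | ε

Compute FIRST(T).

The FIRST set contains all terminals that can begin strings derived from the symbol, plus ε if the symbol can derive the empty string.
FIRST(F): F → ( E ) contributes '(' and F → a contributes 'a', so FIRST(F) = {(, a}. F is not nullable.
FIRST(T): T → F T' begins with F, and F is not nullable, so FIRST(T) = FIRST(F) = {(, a}.

Final answer: {(, a}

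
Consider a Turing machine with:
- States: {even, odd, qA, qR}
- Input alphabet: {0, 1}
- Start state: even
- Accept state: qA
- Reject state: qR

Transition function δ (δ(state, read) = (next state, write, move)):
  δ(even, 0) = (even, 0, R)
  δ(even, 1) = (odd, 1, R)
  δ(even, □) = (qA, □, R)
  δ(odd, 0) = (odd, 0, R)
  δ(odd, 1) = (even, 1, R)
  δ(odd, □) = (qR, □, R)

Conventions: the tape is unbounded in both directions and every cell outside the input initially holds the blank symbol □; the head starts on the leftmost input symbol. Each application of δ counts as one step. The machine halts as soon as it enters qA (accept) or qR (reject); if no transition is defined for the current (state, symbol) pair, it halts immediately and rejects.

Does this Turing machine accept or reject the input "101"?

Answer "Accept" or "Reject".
Step 0: [even]101 (head at position 0)
Step 1: δ(even, 1) = (odd, 1, R)  ⊢  1[odd]01 (head at position 1)
Step 2: δ(odd, 0) = (odd, 0, R)  ⊢  10[odd]1 (head at position 2)
Step 3: δ(odd, 1) = (even, 1, R)  ⊢  101[even]□ (head at position 3)
Step 4: δ(even, □) = (qA, □, R)  ⊢  101□[qA]□ (head at position 4)
The machine is in qA, so it halts and accepts.

Final answer: Accept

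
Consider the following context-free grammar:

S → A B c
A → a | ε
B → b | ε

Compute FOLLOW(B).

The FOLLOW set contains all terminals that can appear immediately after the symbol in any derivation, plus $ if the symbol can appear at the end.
B occurs in S → A B c, immediately followed by the terminal c. So FOLLOW(B) = {c}.

Final answer: {c}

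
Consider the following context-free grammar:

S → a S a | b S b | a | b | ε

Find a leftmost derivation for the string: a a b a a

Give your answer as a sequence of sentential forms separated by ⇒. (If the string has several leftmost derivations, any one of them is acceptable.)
Start with S.
Step 1: the leftmost non-terminal is S; apply S → a S a:  a S a
Step 2: the leftmost non-terminal is S; apply S → a S a:  a a S a a
Step 3: the leftmost non-terminal is S; apply S → b:  a a b a a

Final answer: S ⇒ a S a ⇒ a a S a a ⇒ a a b a a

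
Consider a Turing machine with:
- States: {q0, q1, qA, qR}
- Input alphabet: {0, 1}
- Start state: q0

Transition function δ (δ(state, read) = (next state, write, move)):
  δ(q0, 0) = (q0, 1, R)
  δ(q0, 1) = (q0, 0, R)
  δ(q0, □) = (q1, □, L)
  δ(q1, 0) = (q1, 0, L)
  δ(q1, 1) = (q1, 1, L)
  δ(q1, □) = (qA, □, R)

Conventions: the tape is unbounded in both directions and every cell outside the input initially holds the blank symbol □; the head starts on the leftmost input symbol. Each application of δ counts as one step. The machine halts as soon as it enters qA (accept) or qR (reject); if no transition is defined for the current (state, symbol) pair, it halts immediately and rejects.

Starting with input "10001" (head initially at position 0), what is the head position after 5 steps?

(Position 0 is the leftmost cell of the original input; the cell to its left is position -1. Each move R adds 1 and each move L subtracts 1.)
Step 0: [q0]10001 (head at position 0)
Step 1: δ(q0, 1) = (q0, 0, R)  ⊢  0[q0]0001 (head at position 1)
Step 2: δ(q0, 0) = (q0, 1, R)  ⊢  01[q0]001 (head at position 2)
Step 3: δ(q0, 0) = (q0, 1, R)  ⊢  011[q0]01 (head at position 3)
Step 4: δ(q0, 0) = (q0, 1, R)  ⊢  0111[q0]1 (head at position 4)
Step 5: δ(q0, 1) = (q0, 0, R)  ⊢  01110[q0]□ (head at position 5)
Head position after 5 steps: 5

Final answer: Position 5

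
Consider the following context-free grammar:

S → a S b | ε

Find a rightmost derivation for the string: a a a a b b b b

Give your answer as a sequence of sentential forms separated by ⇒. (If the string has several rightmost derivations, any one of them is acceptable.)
Start with S.
Step 1: the rightmost non-terminal is S; apply S → a S b:  a S b
Step 2: the rightmost non-terminal is S; apply S → a S b:  a a S b b
Step 3: the rightmost non-terminal is S; apply S → a S b:  a a a S b b b
Step 4: the rightmost non-terminal is S; apply S → a S b:  a a a a S b b b b
Step 5: the rightmost non-terminal is S; apply S → ε:  a a a a b b b b

Final answer: S ⇒ a S b ⇒ a a S b b ⇒ a a a S b b b ⇒ a a a a S b b b b ⇒ a a a a b b b b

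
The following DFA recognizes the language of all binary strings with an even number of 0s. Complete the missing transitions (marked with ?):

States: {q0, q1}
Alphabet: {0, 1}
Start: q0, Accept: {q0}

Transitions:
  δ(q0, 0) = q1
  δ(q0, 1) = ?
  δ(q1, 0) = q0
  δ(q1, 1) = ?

What each state remembers (consistent with the given transitions and accept states):
  q0: an even number of 0s has been read so far
  q1: an odd number of 0s has been read so far
Filling in the missing entries:
  δ(q0, 1): in q0 (an even number of 0s has been read so far), after reading 1 we have: an even number of 0s has been read so far → q0
  δ(q1, 1): in q1 (an odd number of 0s has been read so far), after reading 1 we have: an odd number of 0s has been read so far → q1

Final answer: δ(q0, 1) = q0; δ(q1, 1) = q1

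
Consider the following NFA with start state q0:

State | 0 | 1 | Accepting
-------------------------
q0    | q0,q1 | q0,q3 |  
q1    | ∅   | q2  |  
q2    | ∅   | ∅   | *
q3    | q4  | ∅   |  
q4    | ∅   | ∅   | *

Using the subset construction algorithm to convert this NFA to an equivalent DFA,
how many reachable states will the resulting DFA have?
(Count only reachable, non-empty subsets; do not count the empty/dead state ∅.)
Start subset: {q0}
{q0}: on 0 → {q0, q1}, on 1 → {q0, q3}
{q0, q1}: on 0 → {q0, q1}, on 1 → {q0, q2, q3}
{q0, q3}: on 0 → {q0, q1, q4}, on 1 → {q0, q3}
{q0, q2, q3}: on 0 → {q0, q1, q4}, on 1 → {q0, q3}
{q0, q1, q4}: on 0 → {q0, q1}, on 1 → {q0, q2, q3}
Reachable non-empty subsets: {q0}, {q0, q1}, {q0, q3}, {q0, q2, q3}, {q0, q1, q4} — 5 in total.

Final answer: 5 states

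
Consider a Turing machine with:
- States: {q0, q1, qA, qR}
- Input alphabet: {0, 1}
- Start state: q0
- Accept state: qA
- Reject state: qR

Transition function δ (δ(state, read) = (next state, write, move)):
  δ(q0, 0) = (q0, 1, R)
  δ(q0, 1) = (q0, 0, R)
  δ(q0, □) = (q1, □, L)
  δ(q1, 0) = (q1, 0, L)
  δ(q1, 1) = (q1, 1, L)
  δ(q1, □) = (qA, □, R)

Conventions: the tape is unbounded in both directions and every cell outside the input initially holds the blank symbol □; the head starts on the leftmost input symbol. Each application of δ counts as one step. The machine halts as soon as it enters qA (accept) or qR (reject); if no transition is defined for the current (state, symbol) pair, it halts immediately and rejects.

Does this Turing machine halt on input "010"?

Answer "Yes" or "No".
Step 0: [q0]010 (head at position 0)
Step 1: δ(q0, 0) = (q0, 1, R)  ⊢  1[q0]10 (head at position 1)
Step 2: δ(q0, 1) = (q0, 0, R)  ⊢  10[q0]0 (head at position 2)
Step 3: δ(q0, 0) = (q0, 1, R)  ⊢  101[q0]□ (head at position 3)
Step 4: δ(q0, □) = (q1, □, L)  ⊢  10[q1]1□ (head at position 2)
Step 5: δ(q1, 1) = (q1, 1, L)  ⊢  1[q1]01□ (head at position 1)
Step 6: δ(q1, 0) = (q1, 0, L)  ⊢  [q1]101□ (head at position 0)
Step 7: δ(q1, 1) = (q1, 1, L)  ⊢  [q1]□101□ (head at position -1)
Step 8: δ(q1, □) = (qA, □, R)  ⊢  □[qA]101□ (head at position 0)
The machine is in qA, so it halts and accepts.
It halts after 8 steps.

Final answer: Yes - halts after 8 steps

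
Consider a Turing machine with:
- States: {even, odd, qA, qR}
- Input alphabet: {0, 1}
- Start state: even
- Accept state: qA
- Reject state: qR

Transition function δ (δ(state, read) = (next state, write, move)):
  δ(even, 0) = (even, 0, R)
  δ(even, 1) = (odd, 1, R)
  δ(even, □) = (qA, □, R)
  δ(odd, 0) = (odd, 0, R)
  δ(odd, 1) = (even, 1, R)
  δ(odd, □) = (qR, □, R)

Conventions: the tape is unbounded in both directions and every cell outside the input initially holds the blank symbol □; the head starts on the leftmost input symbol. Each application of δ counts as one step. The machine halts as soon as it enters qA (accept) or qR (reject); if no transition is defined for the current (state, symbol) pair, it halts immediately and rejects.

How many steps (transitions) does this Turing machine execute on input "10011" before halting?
Step 0: [even]10011 (head at position 0)
Step 1: δ(even, 1) = (odd, 1, R)  ⊢  1[odd]0011 (head at position 1)
Step 2: δ(odd, 0) = (odd, 0, R)  ⊢  10[odd]011 (head at position 2)
Step 3: δ(odd, 0) = (odd, 0, R)  ⊢  100[odd]11 (head at position 3)
Step 4: δ(odd, 1) = (even, 1, R)  ⊢  1001[even]1 (head at position 4)
Step 5: δ(even, 1) = (odd, 1, R)  ⊢  10011[odd]□ (head at position 5)
Step 6: δ(odd, □) = (qR, □, R)  ⊢  10011□[qR]□ (head at position 6)
The machine is in qR, so it halts and rejects.
Number of transitions executed: 6.

Final answer: 6 steps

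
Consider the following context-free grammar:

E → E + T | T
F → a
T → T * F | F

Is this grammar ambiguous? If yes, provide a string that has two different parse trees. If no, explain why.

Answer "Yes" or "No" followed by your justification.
This is the standard stratified expression grammar: '+' is introduced only by the left-recursive rule E → E + T and '*' only by the left-recursive rule T → T * F, with F → a. For any string, the last '+' must be the one produced at the root E (everything after it is a T containing no '+'), and likewise within each T the last '*' is produced at its root. This fixes the parse tree uniquely (left-associative, '*' binding tighter than '+'), so every string has exactly one parse tree.

Final answer: No - the grammar is unambiguous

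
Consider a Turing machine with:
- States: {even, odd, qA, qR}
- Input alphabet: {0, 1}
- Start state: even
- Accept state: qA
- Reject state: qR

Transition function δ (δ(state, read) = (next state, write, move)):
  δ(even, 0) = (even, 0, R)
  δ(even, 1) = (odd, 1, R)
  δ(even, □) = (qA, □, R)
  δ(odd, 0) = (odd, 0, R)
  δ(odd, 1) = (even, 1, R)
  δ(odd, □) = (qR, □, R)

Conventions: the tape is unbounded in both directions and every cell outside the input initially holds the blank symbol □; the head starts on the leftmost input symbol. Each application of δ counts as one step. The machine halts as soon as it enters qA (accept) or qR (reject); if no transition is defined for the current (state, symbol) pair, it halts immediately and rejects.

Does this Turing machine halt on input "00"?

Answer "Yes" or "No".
Step 0: [even]00 (head at position 0)
Step 1: δ(even, 0) = (even, 0, R)  ⊢  0[even]0 (head at position 1)
Step 2: δ(even, 0) = (even, 0, R)  ⊢  00[even]□ (head at position 2)
Step 3: δ(even, □) = (qA, □, R)  ⊢  00□[qA]□ (head at position 3)
The machine is in qA, so it halts and accepts.
It halts after 3 steps.

Final answer: Yes - halts after 3 steps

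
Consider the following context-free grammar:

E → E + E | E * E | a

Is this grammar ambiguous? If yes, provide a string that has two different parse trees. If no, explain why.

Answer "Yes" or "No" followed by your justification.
Two different leftmost derivations of a + a * a:
  (1) E ⇒ E + E ⇒ a + E ⇒ a + E * E ⇒ a + a * E ⇒ a + a * a   (tree groups a + (a * a))
  (2) E ⇒ E * E ⇒ E + E * E ⇒ a + E * E ⇒ a + a * E ⇒ a + a * a   (tree groups (a + a) * a)
Two distinct leftmost derivations = two distinct parse trees, so the grammar is ambiguous.

Final answer: Yes - the string 'a + a * a' has two distinct leftmost derivations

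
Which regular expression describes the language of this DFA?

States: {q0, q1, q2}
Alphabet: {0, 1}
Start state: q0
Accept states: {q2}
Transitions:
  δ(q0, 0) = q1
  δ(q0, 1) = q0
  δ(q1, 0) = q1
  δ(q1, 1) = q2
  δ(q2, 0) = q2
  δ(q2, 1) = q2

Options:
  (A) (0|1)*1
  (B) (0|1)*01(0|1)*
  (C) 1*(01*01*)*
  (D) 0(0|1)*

Testing sample strings against the DFA:
  '00' -> rejected
  '1100' -> rejected
  '01' -> accepted
  '11011' -> accepted
Checking each option for a counterexample:
  (A) (0|1)*1: '1' is rejected by the DFA but matches the regex → eliminated
  (B) (0|1)*01(0|1)*: agrees with the DFA on all strings of length ≤ 4
  (C) 1*(01*01*)*: ε is rejected by the DFA but matches the regex → eliminated
  (D) 0(0|1)*: '0' is rejected by the DFA but matches the regex → eliminated
Only (B) (0|1)*01(0|1)* is consistent with the DFA.

Final answer: (B) (0|1)*01(0|1)*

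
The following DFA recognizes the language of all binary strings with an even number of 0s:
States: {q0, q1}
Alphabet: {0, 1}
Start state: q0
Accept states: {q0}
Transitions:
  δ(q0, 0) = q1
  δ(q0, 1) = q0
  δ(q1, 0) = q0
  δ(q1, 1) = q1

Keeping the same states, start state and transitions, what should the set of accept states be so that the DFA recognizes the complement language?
The DFA is complete (every state has a transition on every symbol), so the complement
is recognized by the same DFA with accepting and non-accepting states swapped.
Original accept states: {q0}
Complement accept states = All states - Original accept states
= {q0, q1} - {q0}
= {q1}
Complement language: strings with an ODD number of 0s

Final answer: {q1}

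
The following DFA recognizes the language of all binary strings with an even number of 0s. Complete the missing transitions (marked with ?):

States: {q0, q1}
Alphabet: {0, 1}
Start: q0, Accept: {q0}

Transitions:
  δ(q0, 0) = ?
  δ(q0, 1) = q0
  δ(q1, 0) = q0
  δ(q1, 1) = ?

What each state remembers (consistent with the given transitions and accept states):
  q0: an even number of 0s has been read so far
  q1: an odd number of 0s has been read so far
Filling in the missing entries:
  δ(q0, 0): in q0 (an even number of 0s has been read so far), after reading 0 we have: an odd number of 0s has been read so far → q1
  δ(q1, 1): in q1 (an odd number of 0s has been read so far), after reading 1 we have: an odd number of 0s has been read so far → q1

Final answer: δ(q0, 0) = q1; δ(q1, 1) = q1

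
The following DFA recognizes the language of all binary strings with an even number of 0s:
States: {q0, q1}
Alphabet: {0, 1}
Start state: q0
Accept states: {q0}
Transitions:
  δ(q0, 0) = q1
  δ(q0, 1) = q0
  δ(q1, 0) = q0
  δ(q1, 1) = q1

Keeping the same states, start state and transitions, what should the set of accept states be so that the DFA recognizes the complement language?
The DFA is complete (every state has a transition on every symbol), so the complement
is recognized by the same DFA with accepting and non-accepting states swapped.
Original accept states: {q0}
Complement accept states = All states - Original accept states
= {q0, q1} - {q0}
= {q1}
Complement language: strings with an ODD number of 0s

Final answer: {q1}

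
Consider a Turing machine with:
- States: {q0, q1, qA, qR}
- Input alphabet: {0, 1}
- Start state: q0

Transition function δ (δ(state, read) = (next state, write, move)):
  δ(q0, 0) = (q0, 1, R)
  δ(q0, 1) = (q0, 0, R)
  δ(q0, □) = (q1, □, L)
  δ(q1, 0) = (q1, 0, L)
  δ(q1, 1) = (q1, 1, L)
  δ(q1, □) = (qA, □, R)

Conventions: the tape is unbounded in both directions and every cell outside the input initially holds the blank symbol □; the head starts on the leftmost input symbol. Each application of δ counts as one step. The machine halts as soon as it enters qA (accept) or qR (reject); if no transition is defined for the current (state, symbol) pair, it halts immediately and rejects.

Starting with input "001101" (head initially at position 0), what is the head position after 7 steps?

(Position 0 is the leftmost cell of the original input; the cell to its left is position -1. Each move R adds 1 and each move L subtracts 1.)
Step 0: [q0]001101 (head at position 0)
Step 1: δ(q0, 0) = (q0, 1, R)  ⊢  1[q0]01101 (head at position 1)
Step 2: δ(q0, 0) = (q0, 1, R)  ⊢  11[q0]1101 (head at position 2)
Step 3: δ(q0, 1) = (q0, 0, R)  ⊢  110[q0]101 (head at position 3)
Step 4: δ(q0, 1) = (q0, 0, R)  ⊢  1100[q0]01 (head at position 4)
Step 5: δ(q0, 0) = (q0, 1, R)  ⊢  11001[q0]1 (head at position 5)
Step 6: δ(q0, 1) = (q0, 0, R)  ⊢  110010[q0]□ (head at position 6)
Step 7: δ(q0, □) = (q1, □, L)  ⊢  11001[q1]0□ (head at position 5)
Head position after 7 steps: 5

Final answer: Position 5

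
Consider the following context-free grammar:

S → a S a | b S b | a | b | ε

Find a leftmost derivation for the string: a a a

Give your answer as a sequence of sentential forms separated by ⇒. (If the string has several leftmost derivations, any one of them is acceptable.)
Start with S.
Step 1: the leftmost non-terminal is S; apply S → a S a:  a S a
Step 2: the leftmost non-terminal is S; apply S → a:  a a a

Final answer: S ⇒ a S a ⇒ a a a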